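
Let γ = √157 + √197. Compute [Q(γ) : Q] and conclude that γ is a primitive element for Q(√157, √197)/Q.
[Q(γ) : Q] = 4 (equivalently, Q(γ) = Q(√157, √197))

Obviously Q(γ) ⊆ Q(√157, √197), and [Q(√157, √197):Q] = 4 (since 157, 197 are distinct squarefree integers > 1 with 30929 not a perfect square). To show equality we compute the minimal polynomial of γ. From γ = √157 + √197: γ^2 = 157 + 2√(30929) + 197 = 354 + 2√(30929), so γ^2 - 354 = 2√(30929); squaring, (γ^2 - 354)^2 = 4·30929, i.e. γ^4 - 708γ^2 + 125316 - 123716 = 0, i.e. γ^4 - 708γ^2 + 1600 = 0. So γ is a root of x^4 - 708x^2 + 1600. This polynomial is irreducible over Q: it has no rational root (each ±√157 ± √197 is irrational), and any factorization into two quadratics over Q would force √(30929) ∈ Q (pairing opposite roots) or √157, √197 ∈ Q (other pairings), all impossible. Hence [Q(γ):Q] = 4 = [Q(√157, √197):Q], so Q(γ) = Q(√157, √197).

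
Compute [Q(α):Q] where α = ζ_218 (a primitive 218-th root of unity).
[Q(α):Q] = 108

The minimal polynomial of ζ_218 over Q is the 218-th cyclotomic polynomial Φ_218(x), which is irreducible over Q and has degree φ(218) = 108. Hence [Q(α):Q] = φ(218) = 108.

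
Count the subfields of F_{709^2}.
F_{709^2} has 2 subfields

The subfields of F_{p^n} are exactly the fields F_{p^d} for d | n (each is the fixed field of the unique index-d subgroup of Gal(F_{p^n}/F_p) ≅ Z/nZ). The divisors of n = 2 are {1, 2}, giving 2 subfields: F_{709^1}, F_{709^2}.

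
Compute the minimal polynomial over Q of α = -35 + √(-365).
m_α(x) = x^2 + 70x + 1590

From α + 35 = √(-365), squaring gives (α + 35)^2 = -365, i.e. α^2 + 70α + 1225 = -365, so α^2 + 70α + 1590 = 0. The discriminant of x^2 + 70x + 1590 is (70)^2 - 4·(1590) = 4900 - 6360 = -1460, and 4·(-365) is not a perfect square in Q since -365 is squarefree and ≠ 1. Hence x^2 + 70x + 1590 is irreducible over Q and is the minimal polynomial of α.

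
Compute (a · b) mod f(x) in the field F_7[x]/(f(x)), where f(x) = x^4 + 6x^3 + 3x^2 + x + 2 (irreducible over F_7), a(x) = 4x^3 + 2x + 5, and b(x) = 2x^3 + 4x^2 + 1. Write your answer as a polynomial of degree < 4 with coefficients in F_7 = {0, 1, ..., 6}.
a · b ≡ 2x^3 + 3x^2 + 6x + 4 (mod f(x))

Multiply in F_7[x]: a(x)·b(x) = (4x^3 + 2x + 5)·(2x^3 + 4x^2 + 1) = x^6 + 2x^5 + 4x^4 + x^3 + 6x^2 + 2x + 5. This has degree ≥ 4, so divide by f(x) over F_7: x^6 + 2x^5 + 4x^4 + x^3 + 6x^2 + 2x + 5 = (x^2 + 3x + 4)·(x^4 + 6x^3 + 3x^2 + x + 2) + (2x^3 + 3x^2 + 6x + 4). Hence a·b ≡ 2x^3 + 3x^2 + 6x + 4 (mod f). (F_7[x]/(f) is a field with 7^4 = 2401 elements since f is irreducible of degree 4.)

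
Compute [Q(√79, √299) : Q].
[Q(√79, √299) : Q] = 4

[Q(√79):Q] = 2 (min poly x^2 - 79, irreducible since 79 is squarefree > 1). For the top step, suppose √299 ∈ Q(√79), say √299 = c + d√79 with c, d ∈ Q. Squaring: 299 = c^2 + 79d^2 + 2cd√79. Since √79 ∉ Q this forces 2cd = 0. If d = 0 then √299 = c ∈ Q, contradicting 299 squarefree > 1. If c = 0 then 299 = 79d^2, so 79·299 = (79d)^2 is a perfect square in Q — but 79·299 = 23621 is not a perfect square (since 79 and 299 are distinct squarefree integers). Contradiction. Hence √299 ∉ Q(√79), so x^2 - 299 stays irreducible over Q(√79) and [Q(√79, √299) : Q(√79)] = 2. By the tower law, [Q(√79, √299) : Q] = 2 · 2 = 4.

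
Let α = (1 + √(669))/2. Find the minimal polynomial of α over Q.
m_α(x) = x^2 - x - 167

From 2α - 1 = √(669), squaring gives (2α - 1)^2 = 669, i.e. 4α^2 - 4α + 1 = 669, so α^2 - α + (1 - 669)/4 = 0. Since 669 ≡ 1 (mod 4), (1 - 669)/4 = -167 ∈ Z. The polynomial x^2 - x - 167 has discriminant 1 - 4·(-167) = 669, which is not a perfect square in Q (d = 669 is squarefree and ≠ 1), so x^2 - x - 167 is irreducible over Q. It is the minimal polynomial of α.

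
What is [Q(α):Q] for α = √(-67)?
[Q(α):Q] = 2

[Q(α):Q] equals the degree of the minimal polynomial of α. Here α^2 = -67 and x^2 + 67 is irreducible (d = -67 is squarefree, ≠ 1, hence not a square), so deg(m_α) = 2. Thus [Q(α):Q] = 2.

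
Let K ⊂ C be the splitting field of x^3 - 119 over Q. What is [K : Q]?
[K : Q] = 6

The roots of x^3 - 119 are ∛119, ω∛119, ω^2∛119 where ω = e^(2πi/3) is a primitive cube root of unity, so K = Q(∛119, ω). Now [Q(∛119):Q] = 3 (since 119 is not a perfect cube, x^3 - 119 is irreducible) and [Q(ω):Q] = 2. Both 2 and 3 divide [K:Q], and [K:Q] ≤ 3·2 = 6, so [K:Q] = 6. (Equivalently: Q(∛119) ⊂ R but ω ∉ R, so [K : Q(∛119)] = 2.)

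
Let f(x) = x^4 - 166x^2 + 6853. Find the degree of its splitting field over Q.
[K : Q] = 4

Solving the quadratic in x^2: x^2 = (166 ± √(166^2 - 4·6853))/2 = (166 ± √144)/2 = (166 ± 12)/2, giving x^2 = 77 or x^2 = 89. So f(x) = (x^2 - 77)(x^2 - 89) and the roots of f are ±√77, ±√89. Hence the splitting field is K = Q(√77, √89). Since 77 and 89 are distinct squarefree integers > 1, their product 6853 is not a perfect square, so √89 ∉ Q(√77). By the tower law [K:Q] = [Q(√77,√89):Q(√77)] · [Q(√77):Q] = 2 · 2 = 4.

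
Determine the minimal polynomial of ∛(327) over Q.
m_α(x) = x^3 - 327

α satisfies α^3 = 327, so x^3 - 327 annihilates α. By the rational root test, a rational root p/q (in lowest terms) of x^3 - 327 would satisfy p^3 = 327 q^3, forcing q = 1 and p^3 = 327; but 327 is not a perfect cube, contradiction. A monic cubic over Q with no rational root is irreducible (any nontrivial factorization would include a linear factor). Hence x^3 - 327 is the minimal polynomial of α, and in particular [Q(α):Q] = 3.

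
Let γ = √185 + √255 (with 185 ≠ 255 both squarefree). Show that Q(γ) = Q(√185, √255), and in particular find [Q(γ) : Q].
[Q(γ) : Q] = 4 (equivalently, Q(γ) = Q(√185, √255))

Obviously Q(γ) ⊆ Q(√185, √255), and [Q(√185, √255):Q] = 4 (since 185, 255 are distinct squarefree integers > 1 with 47175 not a perfect square). To show equality we compute the minimal polynomial of γ. From γ = √185 + √255: γ^2 = 185 + 2√(47175) + 255 = 440 + 2√(47175), so γ^2 - 440 = 2√(47175); squaring, (γ^2 - 440)^2 = 4·47175, i.e. γ^4 - 880γ^2 + 193600 - 188700 = 0, i.e. γ^4 - 880γ^2 + 4900 = 0. So γ is a root of x^4 - 880x^2 + 4900. This polynomial is irreducible over Q: it has no rational root (each ±√185 ± √255 is irrational), and any factorization into two quadratics over Q would force √(47175) ∈ Q (pairing opposite roots) or √185, √255 ∈ Q (other pairings), all impossible. Hence [Q(γ):Q] = 4 = [Q(√185, √255):Q], so Q(γ) = Q(√185, √255).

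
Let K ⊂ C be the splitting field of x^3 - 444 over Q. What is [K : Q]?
[K : Q] = 6

The roots of x^3 - 444 are ∛444, ω∛444, ω^2∛444 where ω = e^(2πi/3) is a primitive cube root of unity, so K = Q(∛444, ω). Now [Q(∛444):Q] = 3 (since 444 is not a perfect cube, x^3 - 444 is irreducible) and [Q(ω):Q] = 2. Both 2 and 3 divide [K:Q], and [K:Q] ≤ 3·2 = 6, so [K:Q] = 6. (Equivalently: Q(∛444) ⊂ R but ω ∉ R, so [K : Q(∛444)] = 2.)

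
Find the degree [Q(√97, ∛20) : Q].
[Q(√97, ∛20) : Q] = 6

Let L = Q(√97, ∛20). Since Q(√97) ⊂ L and [Q(√97):Q] = 2, the tower law gives 2 | [L:Q]. Likewise Q(∛20) ⊂ L with [Q(∛20):Q] = 3 (because 20 is not a perfect cube), so 3 | [L:Q]. As gcd(2,3) = 1, [L:Q] is divisible by 6. Conversely L is generated over Q by √97 and ∛20, so [L:Q] ≤ 2·3 = 6. Therefore [Q(√97, ∛20) : Q] = 6.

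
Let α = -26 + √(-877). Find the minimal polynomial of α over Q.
m_α(x) = x^2 + 52x + 1553

From α + 26 = √(-877), squaring gives (α + 26)^2 = -877, i.e. α^2 + 52α + 676 = -877, so α^2 + 52α + 1553 = 0. The discriminant of x^2 + 52x + 1553 is (52)^2 - 4·(1553) = 2704 - 6212 = -3508, and 4·(-877) is not a perfect square in Q since -877 is squarefree and ≠ 1. Hence x^2 + 52x + 1553 is irreducible over Q and is the minimal polynomial of α.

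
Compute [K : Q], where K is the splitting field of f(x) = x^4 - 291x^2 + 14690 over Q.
[K : Q] = 4

Solving the quadratic in x^2: x^2 = (291 ± √(291^2 - 4·14690))/2 = (291 ± √25921)/2 = (291 ± 161)/2, giving x^2 = 226 or x^2 = 65. So f(x) = (x^2 - 226)(x^2 - 65) and the roots of f are ±√226, ±√65. Hence the splitting field is K = Q(√226, √65). Since 226 and 65 are distinct squarefree integers > 1, their product 14690 is not a perfect square, so √65 ∉ Q(√226). By the tower law [K:Q] = [Q(√226,√65):Q(√226)] · [Q(√226):Q] = 2 · 2 = 4.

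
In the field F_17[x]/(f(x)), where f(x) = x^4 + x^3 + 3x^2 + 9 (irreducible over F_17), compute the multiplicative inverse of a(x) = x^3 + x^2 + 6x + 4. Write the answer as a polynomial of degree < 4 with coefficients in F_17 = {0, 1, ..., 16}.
a(x)^(-1) ≡ 15x^2 + 12x + 6 (mod f(x))

Since f is irreducible over F_17, F_17[x]/(f) is a field and a(x) ≠ 0 has an inverse. Apply the extended Euclidean algorithm to f(x) and a(x) in F_17[x]: f(x) = (x)·a(x) + (14x^2 + 13x + 9);  a(x) = (11x + 2)·(14x^2 + 13x + 9) + (3). The last nonzero remainder is the constant 3 = gcd(f, a) in F_17. Back-substituting through the division chain expresses 3 = s(x)·a(x) + t(x)·f(x) with s(x) ≡ 11x^2 + 2x + 1 (mod f), so (11x^2 + 2x + 1)·a(x) ≡ 3 (mod f). Multiplying by 3^(-1) ≡ 6 in F_17 gives a(x)^(-1) ≡ 6·(11x^2 + 2x + 1) ≡ 15x^2 + 12x + 6 (mod f). Check: (x^3 + x^2 + 6x + 4)·(15x^2 + 12x + 6) = 15x^5 + 10x^4 + 6x^3 + 2x^2 + 16x + 7 ≡ 1 (mod x^4 + x^3 + 3x^2 + 9).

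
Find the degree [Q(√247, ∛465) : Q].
[Q(√247, ∛465) : Q] = 6

Let L = Q(√247, ∛465). Since Q(√247) ⊂ L and [Q(√247):Q] = 2, the tower law gives 2 | [L:Q]. Likewise Q(∛465) ⊂ L with [Q(∛465):Q] = 3 (because 465 is not a perfect cube), so 3 | [L:Q]. As gcd(2,3) = 1, [L:Q] is divisible by 6. Conversely L is generated over Q by √247 and ∛465, so [L:Q] ≤ 2·3 = 6. Therefore [Q(√247, ∛465) : Q] = 6.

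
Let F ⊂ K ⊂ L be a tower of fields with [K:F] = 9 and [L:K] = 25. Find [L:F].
[L:F] = 225

The tower law says that for any tower of field extensions F ⊂ K ⊂ L with finite degrees, [L:F] = [L:K] · [K:F]. Here this gives [L:F] = 25 · 9 = 225.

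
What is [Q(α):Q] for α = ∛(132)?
[Q(α):Q] = 3

The minimal polynomial of α is x^3 - 132, irreducible over Q since 132 is not a perfect cube (so x^3 - 132 has no rational root). Hence [Q(α):Q] = deg(m_α) = 3.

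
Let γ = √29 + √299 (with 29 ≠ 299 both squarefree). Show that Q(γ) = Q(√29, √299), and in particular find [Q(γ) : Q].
[Q(γ) : Q] = 4 (equivalently, Q(γ) = Q(√29, √299))

Obviously Q(γ) ⊆ Q(√29, √299), and [Q(√29, √299):Q] = 4 (since 29, 299 are distinct squarefree integers > 1 with 8671 not a perfect square). To show equality we compute the minimal polynomial of γ. From γ = √29 + √299: γ^2 = 29 + 2√(8671) + 299 = 328 + 2√(8671), so γ^2 - 328 = 2√(8671); squaring, (γ^2 - 328)^2 = 4·8671, i.e. γ^4 - 656γ^2 + 107584 - 34684 = 0, i.e. γ^4 - 656γ^2 + 72900 = 0. So γ is a root of x^4 - 656x^2 + 72900. This polynomial is irreducible over Q: it has no rational root (each ±√29 ± √299 is irrational), and any factorization into two quadratics over Q would force √(8671) ∈ Q (pairing opposite roots) or √29, √299 ∈ Q (other pairings), all impossible. Hence [Q(γ):Q] = 4 = [Q(√29, √299):Q], so Q(γ) = Q(√29, √299).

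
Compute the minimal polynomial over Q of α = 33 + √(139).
m_α(x) = x^2 - 66x + 950

From α - 33 = √(139), squaring gives (α - 33)^2 = 139, i.e. α^2 - 66α + 1089 = 139, so α^2 - 66α + 950 = 0. The discriminant of x^2 - 66x + 950 is (-66)^2 - 4·(950) = 4356 - 3800 = 556, and 4·(139) is not a perfect square in Q since 139 is squarefree and ≠ 1. Hence x^2 - 66x + 950 is irreducible over Q and is the minimal polynomial of α.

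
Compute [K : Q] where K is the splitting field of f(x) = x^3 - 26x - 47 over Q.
[K : Q] = 6

By the rational root test, any rational root of the monic integer polynomial f(x) = x^3 - 26x - 47 must be an integer dividing the constant term -47, i.e. one of ±{1, 47}. Evaluating: f(1) = -72, f(-1) = -22, f(47) = 102554, f(-47) = -102648; none is 0, so f has no rational root and is therefore irreducible over Q (a cubic with no linear factor over a field is irreducible). For an irreducible cubic, the Galois group is A_3 or S_3 according as the discriminant disc(f) = -4a^3 - 27b^2 = -4·(-26)^3 - 27·(-47)^2 = 10661 is or is not a square in Q. Here disc(f) = 10661 is not a perfect square in Q, so the Galois group of f over Q is not contained in A_3 and must be all of S_3. The splitting field has degree |S_3| = 6 over Q, so [K : Q] = 6.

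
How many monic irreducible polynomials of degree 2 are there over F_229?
There are 26106 monic irreducible polynomials of degree 2 over F_229

Each element of F_{229^2} that lies in no proper subfield is a root of exactly one monic irreducible of degree 2 over F_229, and each such polynomial has 2 distinct roots in F_{229^2}. By Möbius inversion the count is N_229(2) = (1/2) Σ_{d|2} μ(2/d) · 229^d = (1/2)(μ(2)·229^1 + μ(1)·229^2) = 52212/2 = 26106.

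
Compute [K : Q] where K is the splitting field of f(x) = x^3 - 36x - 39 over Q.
[K : Q] = 6

By the rational root test, any rational root of the monic integer polynomial f(x) = x^3 - 36x - 39 must be an integer dividing the constant term -39, i.e. one of ±{1, 3, 13, 39}. Evaluating: f(1) = -74, f(-1) = -4, f(3) = -120, f(-3) = 42, f(13) = 1690, f(-13) = -1768, f(39) = 57876, f(-39) = -57954; none is 0, so f has no rational root and is therefore irreducible over Q (a cubic with no linear factor over a field is irreducible). For an irreducible cubic, the Galois group is A_3 or S_3 according as the discriminant disc(f) = -4a^3 - 27b^2 = -4·(-36)^3 - 27·(-39)^2 = 145557 is or is not a square in Q. Here disc(f) = 145557 is not a perfect square in Q, so the Galois group of f over Q is not contained in A_3 and must be all of S_3. The splitting field has degree |S_3| = 6 over Q, so [K : Q] = 6.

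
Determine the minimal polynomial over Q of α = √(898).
m_α(x) = x^2 - 898

α satisfies α^2 - 898 = 0, so x^2 - 898 annihilates α. Since d = 898 is squarefree and ≠ 1, it is not a perfect square in Q, so x^2 - 898 has no rational root and is therefore irreducible over Q (a degree-2 polynomial over a field is irreducible iff it has no root). Hence m_α(x) = x^2 - 898.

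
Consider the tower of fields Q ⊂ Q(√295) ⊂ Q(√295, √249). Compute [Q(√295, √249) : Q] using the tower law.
[Q(√295, √249) : Q] = 4

[Q(√295):Q] = 2 (min poly x^2 - 295, irreducible since 295 is squarefree > 1). For the top step, suppose √249 ∈ Q(√295), say √249 = c + d√295 with c, d ∈ Q. Squaring: 249 = c^2 + 295d^2 + 2cd√295. Since √295 ∉ Q this forces 2cd = 0. If d = 0 then √249 = c ∈ Q, contradicting 249 squarefree > 1. If c = 0 then 249 = 295d^2, so 295·249 = (295d)^2 is a perfect square in Q — but 295·249 = 73455 is not a perfect square (since 295 and 249 are distinct squarefree integers). Contradiction. Hence √249 ∉ Q(√295), so x^2 - 249 stays irreducible over Q(√295) and [Q(√295, √249) : Q(√295)] = 2. By the tower law, [Q(√295, √249) : Q] = 2 · 2 = 4.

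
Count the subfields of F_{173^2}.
F_{173^2} has 2 subfields

The subfields of F_{p^n} are exactly the fields F_{p^d} for d | n (each is the fixed field of the unique index-d subgroup of Gal(F_{p^n}/F_p) ≅ Z/nZ). The divisors of n = 2 are {1, 2}, giving 2 subfields: F_{173^1}, F_{173^2}.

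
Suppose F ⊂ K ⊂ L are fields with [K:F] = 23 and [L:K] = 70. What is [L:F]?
[L:F] = 1610

The tower law says that for any tower of field extensions F ⊂ K ⊂ L with finite degrees, [L:F] = [L:K] · [K:F]. Here this gives [L:F] = 70 · 23 = 1610.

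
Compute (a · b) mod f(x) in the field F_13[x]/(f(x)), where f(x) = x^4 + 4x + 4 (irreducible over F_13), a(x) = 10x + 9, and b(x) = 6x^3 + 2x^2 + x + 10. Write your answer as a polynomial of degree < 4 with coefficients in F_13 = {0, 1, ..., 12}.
a · b ≡ 9x^3 + 2x^2 + 12x + 6 (mod f(x))

Multiply in F_13[x]: a(x)·b(x) = (10x + 9)·(6x^3 + 2x^2 + x + 10) = 8x^4 + 9x^3 + 2x^2 + 5x + 12. This has degree ≥ 4, so divide by f(x) over F_13: 8x^4 + 9x^3 + 2x^2 + 5x + 12 = (8)·(x^4 + 4x + 4) + (9x^3 + 2x^2 + 12x + 6). Hence a·b ≡ 9x^3 + 2x^2 + 12x + 6 (mod f). (F_13[x]/(f) is a field with 13^4 = 28561 elements since f is irreducible of degree 4.)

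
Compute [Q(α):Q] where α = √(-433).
[Q(α):Q] = 2

[Q(α):Q] equals the degree of the minimal polynomial of α. Here α^2 = -433 and x^2 + 433 is irreducible (d = -433 is squarefree, ≠ 1, hence not a square), so deg(m_α) = 2. Thus [Q(α):Q] = 2.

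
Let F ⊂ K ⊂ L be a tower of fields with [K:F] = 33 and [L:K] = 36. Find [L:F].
[L:F] = 1188

The tower law says that for any tower of field extensions F ⊂ K ⊂ L with finite degrees, [L:F] = [L:K] · [K:F]. Here this gives [L:F] = 36 · 33 = 1188.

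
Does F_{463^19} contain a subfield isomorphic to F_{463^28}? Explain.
No: F_{463^28} is not a subfield of F_{463^19}

F_{p^m} embeds in F_{p^n} iff m | n. Here 28 ∤ 19 (since 19 = 0·28 + 19 with remainder 19 ≠ 0), so F_{463^28} is not a subfield of F_{463^19}. Equivalently: if it were, the tower law would give 28 = [F_{463^28}:F_463] dividing [F_{463^19}:F_463] = 19, contradiction.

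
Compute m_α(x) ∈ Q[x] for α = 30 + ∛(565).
m_α(x) = x^3 - 90x^2 + 2700x - 27565

Set β = α - 30 = ∛(565), so β^3 = 565. Then (α - 30)^3 - 565 = 0, i.e. α is a root of g(x) = (x - 30)^3 - 565 = x^3 - 90x^2 + 2700x - 27565. Since g(x) = h(x - 30) where h(x) = x^3 - 565, and h is irreducible over Q (because 565 is not a perfect cube, so h has no rational root, and a monic cubic with no rational root is irreducible), g is also irreducible (irreducibility is preserved under the substitution x → x - 30). Hence m_α(x) = x^3 - 90x^2 + 2700x - 27565.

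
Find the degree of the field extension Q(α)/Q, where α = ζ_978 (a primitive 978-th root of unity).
[Q(α):Q] = 324

The minimal polynomial of ζ_978 over Q is the 978-th cyclotomic polynomial Φ_978(x), which is irreducible over Q and has degree φ(978) = 324. Hence [Q(α):Q] = φ(978) = 324.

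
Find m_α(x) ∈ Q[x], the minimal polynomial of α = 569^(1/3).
m_α(x) = x^3 - 569

α satisfies α^3 = 569, so x^3 - 569 annihilates α. By the rational root test, a rational root p/q (in lowest terms) of x^3 - 569 would satisfy p^3 = 569 q^3, forcing q = 1 and p^3 = 569; but 569 is not a perfect cube, contradiction. A monic cubic over Q with no rational root is irreducible (any nontrivial factorization would include a linear factor). Hence x^3 - 569 is the minimal polynomial of α, and in particular [Q(α):Q] = 3.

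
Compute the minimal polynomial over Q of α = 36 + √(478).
m_α(x) = x^2 - 72x + 818

From α - 36 = √(478), squaring gives (α - 36)^2 = 478, i.e. α^2 - 72α + 1296 = 478, so α^2 - 72α + 818 = 0. The discriminant of x^2 - 72x + 818 is (-72)^2 - 4·(818) = 5184 - 3272 = 1912, and 4·(478) is not a perfect square in Q since 478 is squarefree and ≠ 1. Hence x^2 - 72x + 818 is irreducible over Q and is the minimal polynomial of α.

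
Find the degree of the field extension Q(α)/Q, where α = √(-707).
[Q(α):Q] = 2

[Q(α):Q] equals the degree of the minimal polynomial of α. Here α^2 = -707 and x^2 + 707 is irreducible (d = -707 is squarefree, ≠ 1, hence not a square), so deg(m_α) = 2. Thus [Q(α):Q] = 2.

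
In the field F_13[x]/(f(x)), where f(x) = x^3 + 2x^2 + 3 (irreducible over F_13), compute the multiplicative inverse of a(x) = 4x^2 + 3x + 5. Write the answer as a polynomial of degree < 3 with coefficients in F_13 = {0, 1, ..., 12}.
a(x)^(-1) ≡ 10x^2 + 8x + 5 (mod f(x))

Since f is irreducible over F_13, F_13[x]/(f) is a field and a(x) ≠ 0 has an inverse. Apply the extended Euclidean algorithm to f(x) and a(x) in F_13[x]: f(x) = (10x + 6)·a(x) + (10x + 12);  a(x) = (3x + 11)·(10x + 12) + (3). The last nonzero remainder is the constant 3 = gcd(f, a) in F_13. Back-substituting through the division chain expresses 3 = s(x)·a(x) + t(x)·f(x) with s(x) ≡ 4x^2 + 11x + 2 (mod f), so (4x^2 + 11x + 2)·a(x) ≡ 3 (mod f). Multiplying by 3^(-1) ≡ 9 in F_13 gives a(x)^(-1) ≡ 9·(4x^2 + 11x + 2) ≡ 10x^2 + 8x + 5 (mod f). Check: (4x^2 + 3x + 5)·(10x^2 + 8x + 5) = x^4 + 10x^3 + 3x^2 + 3x + 12 ≡ 1 (mod x^3 + 2x^2 + 3).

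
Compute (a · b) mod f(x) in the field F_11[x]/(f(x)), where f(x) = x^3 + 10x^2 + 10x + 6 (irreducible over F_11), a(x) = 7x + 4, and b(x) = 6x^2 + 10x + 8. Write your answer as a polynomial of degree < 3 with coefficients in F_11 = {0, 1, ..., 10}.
a · b ≡ 4x^2 + 6x (mod f(x))

Multiply in F_11[x]: a(x)·b(x) = (7x + 4)·(6x^2 + 10x + 8) = 9x^3 + 6x^2 + 8x + 10. This has degree ≥ 3, so divide by f(x) over F_11: 9x^3 + 6x^2 + 8x + 10 = (9)·(x^3 + 10x^2 + 10x + 6) + (4x^2 + 6x). Hence a·b ≡ 4x^2 + 6x (mod f). (F_11[x]/(f) is a field with 11^3 = 1331 elements since f is irreducible of degree 3.)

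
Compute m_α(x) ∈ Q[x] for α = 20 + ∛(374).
m_α(x) = x^3 - 60x^2 + 1200x - 8374

Set β = α - 20 = ∛(374), so β^3 = 374. Then (α - 20)^3 - 374 = 0, i.e. α is a root of g(x) = (x - 20)^3 - 374 = x^3 - 60x^2 + 1200x - 8374. Since g(x) = h(x - 20) where h(x) = x^3 - 374, and h is irreducible over Q (because 374 is not a perfect cube, so h has no rational root, and a monic cubic with no rational root is irreducible), g is also irreducible (irreducibility is preserved under the substitution x → x - 20). Hence m_α(x) = x^3 - 60x^2 + 1200x - 8374.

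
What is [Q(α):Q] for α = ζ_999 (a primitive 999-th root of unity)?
[Q(α):Q] = 648

The minimal polynomial of ζ_999 over Q is the 999-th cyclotomic polynomial Φ_999(x), which is irreducible over Q and has degree φ(999) = 648. Hence [Q(α):Q] = φ(999) = 648.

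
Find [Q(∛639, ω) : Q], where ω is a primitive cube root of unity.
[Q(∛639, ω) : Q] = 6

[Q(∛639):Q] = 3 (min poly x^3 - 639, irreducible since 639 is not a perfect cube). [Q(ω):Q] = 2 (min poly x^2 + x + 1). Since Q(∛639) ⊂ R and ω ∉ R, we have ω ∉ Q(∛639), so x^2 + x + 1 remains irreducible over Q(∛639) and [Q(∛639, ω) : Q(∛639)] = 2. By the tower law, [Q(∛639, ω) : Q] = 3 · 2 = 6. (In fact Q(∛639, ω) is the splitting field of x^3 - 639 over Q.)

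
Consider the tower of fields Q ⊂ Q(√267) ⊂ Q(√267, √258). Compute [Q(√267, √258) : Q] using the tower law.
[Q(√267, √258) : Q] = 4

[Q(√267):Q] = 2 (min poly x^2 - 267, irreducible since 267 is squarefree > 1). For the top step, suppose √258 ∈ Q(√267), say √258 = c + d√267 with c, d ∈ Q. Squaring: 258 = c^2 + 267d^2 + 2cd√267. Since √267 ∉ Q this forces 2cd = 0. If d = 0 then √258 = c ∈ Q, contradicting 258 squarefree > 1. If c = 0 then 258 = 267d^2, so 267·258 = (267d)^2 is a perfect square in Q — but 267·258 = 68886 is not a perfect square (since 267 and 258 are distinct squarefree integers). Contradiction. Hence √258 ∉ Q(√267), so x^2 - 258 stays irreducible over Q(√267) and [Q(√267, √258) : Q(√267)] = 2. By the tower law, [Q(√267, √258) : Q] = 2 · 2 = 4.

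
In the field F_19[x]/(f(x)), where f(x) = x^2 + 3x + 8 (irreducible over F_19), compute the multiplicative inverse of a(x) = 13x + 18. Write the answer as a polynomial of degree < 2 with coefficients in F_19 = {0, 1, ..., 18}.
a(x)^(-1) ≡ 5x + 11 (mod f(x))

Since f is irreducible over F_19, F_19[x]/(f) is a field and a(x) ≠ 0 has an inverse. Apply the extended Euclidean algorithm to f(x) and a(x) in F_19[x]: f(x) = (3x + 18)·a(x) + (7). The last nonzero remainder is the constant 7 = gcd(f, a) in F_19. Back-substituting through the division chain expresses 7 = s(x)·a(x) + t(x)·f(x) with s(x) ≡ 16x + 1 (mod f), so (16x + 1)·a(x) ≡ 7 (mod f). Multiplying by 7^(-1) ≡ 11 in F_19 gives a(x)^(-1) ≡ 11·(16x + 1) ≡ 5x + 11 (mod f). Check: (13x + 18)·(5x + 11) = 8x^2 + 5x + 8 ≡ 1 (mod x^2 + 3x + 8).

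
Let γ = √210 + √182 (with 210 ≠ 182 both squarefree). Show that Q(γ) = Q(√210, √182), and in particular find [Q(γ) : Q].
[Q(γ) : Q] = 4 (equivalently, Q(γ) = Q(√210, √182))

Obviously Q(γ) ⊆ Q(√210, √182), and [Q(√210, √182):Q] = 4 (since 210, 182 are distinct squarefree integers > 1 with 38220 not a perfect square). To show equality we compute the minimal polynomial of γ. From γ = √210 + √182: γ^2 = 210 + 2√(38220) + 182 = 392 + 2√(38220), so γ^2 - 392 = 2√(38220); squaring, (γ^2 - 392)^2 = 4·38220, i.e. γ^4 - 784γ^2 + 153664 - 152880 = 0, i.e. γ^4 - 784γ^2 + 784 = 0. So γ is a root of x^4 - 784x^2 + 784. This polynomial is irreducible over Q: it has no rational root (each ±√210 ± √182 is irrational), and any factorization into two quadratics over Q would force √(38220) ∈ Q (pairing opposite roots) or √210, √182 ∈ Q (other pairings), all impossible. Hence [Q(γ):Q] = 4 = [Q(√210, √182):Q], so Q(γ) = Q(√210, √182).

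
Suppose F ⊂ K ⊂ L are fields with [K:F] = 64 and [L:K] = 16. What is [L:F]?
[L:F] = 1024

The tower law says that for any tower of field extensions F ⊂ K ⊂ L with finite degrees, [L:F] = [L:K] · [K:F]. Here this gives [L:F] = 16 · 64 = 1024.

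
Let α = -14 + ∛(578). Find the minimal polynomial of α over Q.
m_α(x) = x^3 + 42x^2 + 588x + 2166

Set β = α + 14 = ∛(578), so β^3 = 578. Then (α + 14)^3 - 578 = 0, i.e. α is a root of g(x) = (x + 14)^3 - 578 = x^3 + 42x^2 + 588x + 2166. Since g(x) = h(x + 14) where h(x) = x^3 - 578, and h is irreducible over Q (because 578 is not a perfect cube, so h has no rational root, and a monic cubic with no rational root is irreducible), g is also irreducible (irreducibility is preserved under the substitution x → x + 14). Hence m_α(x) = x^3 + 42x^2 + 588x + 2166.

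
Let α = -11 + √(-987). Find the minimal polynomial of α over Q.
m_α(x) = x^2 + 22x + 1108

From α + 11 = √(-987), squaring gives (α + 11)^2 = -987, i.e. α^2 + 22α + 121 = -987, so α^2 + 22α + 1108 = 0. The discriminant of x^2 + 22x + 1108 is (22)^2 - 4·(1108) = 484 - 4432 = -3948, and 4·(-987) is not a perfect square in Q since -987 is squarefree and ≠ 1. Hence x^2 + 22x + 1108 is irreducible over Q and is the minimal polynomial of α.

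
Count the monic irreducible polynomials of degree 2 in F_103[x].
There are 5253 monic irreducible polynomials of degree 2 over F_103

Each element of F_{103^2} that lies in no proper subfield is a root of exactly one monic irreducible of degree 2 over F_103, and each such polynomial has 2 distinct roots in F_{103^2}. By Möbius inversion the count is N_103(2) = (1/2) Σ_{d|2} μ(2/d) · 103^d = (1/2)(μ(2)·103^1 + μ(1)·103^2) = 10506/2 = 5253.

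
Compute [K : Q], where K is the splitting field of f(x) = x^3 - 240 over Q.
[K : Q] = 6

The roots of x^3 - 240 are ∛240, ω∛240, ω^2∛240 where ω = e^(2πi/3) is a primitive cube root of unity, so K = Q(∛240, ω). Now [Q(∛240):Q] = 3 (since 240 is not a perfect cube, x^3 - 240 is irreducible) and [Q(ω):Q] = 2. Both 2 and 3 divide [K:Q], and [K:Q] ≤ 3·2 = 6, so [K:Q] = 6. (Equivalently: Q(∛240) ⊂ R but ω ∉ R, so [K : Q(∛240)] = 2.)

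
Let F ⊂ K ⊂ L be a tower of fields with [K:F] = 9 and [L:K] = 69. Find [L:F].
[L:F] = 621

The tower law says that for any tower of field extensions F ⊂ K ⊂ L with finite degrees, [L:F] = [L:K] · [K:F]. Here this gives [L:F] = 69 · 9 = 621.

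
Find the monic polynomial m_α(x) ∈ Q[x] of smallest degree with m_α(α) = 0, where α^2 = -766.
m_α(x) = x^2 + 766

α satisfies α^2 + 766 = 0, so x^2 + 766 annihilates α. Since d = -766 is squarefree and ≠ 1, it is not a perfect square in Q, so x^2 + 766 has no rational root and is therefore irreducible over Q (a degree-2 polynomial over a field is irreducible iff it has no root). Hence m_α(x) = x^2 + 766.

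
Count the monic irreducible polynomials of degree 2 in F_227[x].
There are 25651 monic irreducible polynomials of degree 2 over F_227

Each element of F_{227^2} that lies in no proper subfield is a root of exactly one monic irreducible of degree 2 over F_227, and each such polynomial has 2 distinct roots in F_{227^2}. By Möbius inversion the count is N_227(2) = (1/2) Σ_{d|2} μ(2/d) · 227^d = (1/2)(μ(2)·227^1 + μ(1)·227^2) = 51302/2 = 25651.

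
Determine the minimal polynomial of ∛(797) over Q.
m_α(x) = x^3 - 797

α satisfies α^3 = 797, so x^3 - 797 annihilates α. By the rational root test, a rational root p/q (in lowest terms) of x^3 - 797 would satisfy p^3 = 797 q^3, forcing q = 1 and p^3 = 797; but 797 is not a perfect cube, contradiction. A monic cubic over Q with no rational root is irreducible (any nontrivial factorization would include a linear factor). Hence x^3 - 797 is the minimal polynomial of α, and in particular [Q(α):Q] = 3.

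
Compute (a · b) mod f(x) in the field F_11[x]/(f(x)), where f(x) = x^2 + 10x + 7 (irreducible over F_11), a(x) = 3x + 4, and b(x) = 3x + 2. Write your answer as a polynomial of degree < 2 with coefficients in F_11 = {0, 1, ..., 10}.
a · b ≡ 5x (mod f(x))

Multiply in F_11[x]: a(x)·b(x) = (3x + 4)·(3x + 2) = 9x^2 + 7x + 8. This has degree ≥ 2, so divide by f(x) over F_11: 9x^2 + 7x + 8 = (9)·(x^2 + 10x + 7) + (5x). Hence a·b ≡ 5x (mod f). (F_11[x]/(f) is a field with 11^2 = 121 elements since f is irreducible of degree 2.)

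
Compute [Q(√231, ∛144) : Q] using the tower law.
[Q(√231, ∛144) : Q] = 6

Let L = Q(√231, ∛144). Since Q(√231) ⊂ L and [Q(√231):Q] = 2, the tower law gives 2 | [L:Q]. Likewise Q(∛144) ⊂ L with [Q(∛144):Q] = 3 (because 144 is not a perfect cube), so 3 | [L:Q]. As gcd(2,3) = 1, [L:Q] is divisible by 6. Conversely L is generated over Q by √231 and ∛144, so [L:Q] ≤ 2·3 = 6. Therefore [Q(√231, ∛144) : Q] = 6.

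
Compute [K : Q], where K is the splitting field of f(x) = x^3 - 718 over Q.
[K : Q] = 6

The roots of x^3 - 718 are ∛718, ω∛718, ω^2∛718 where ω = e^(2πi/3) is a primitive cube root of unity, so K = Q(∛718, ω). Now [Q(∛718):Q] = 3 (since 718 is not a perfect cube, x^3 - 718 is irreducible) and [Q(ω):Q] = 2. Both 2 and 3 divide [K:Q], and [K:Q] ≤ 3·2 = 6, so [K:Q] = 6. (Equivalently: Q(∛718) ⊂ R but ω ∉ R, so [K : Q(∛718)] = 2.)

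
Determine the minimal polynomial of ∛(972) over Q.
m_α(x) = x^3 - 972

α satisfies α^3 = 972, so x^3 - 972 annihilates α. By the rational root test, a rational root p/q (in lowest terms) of x^3 - 972 would satisfy p^3 = 972 q^3, forcing q = 1 and p^3 = 972; but 972 is not a perfect cube, contradiction. A monic cubic over Q with no rational root is irreducible (any nontrivial factorization would include a linear factor). Hence x^3 - 972 is the minimal polynomial of α, and in particular [Q(α):Q] = 3.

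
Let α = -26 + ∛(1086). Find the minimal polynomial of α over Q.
m_α(x) = x^3 + 78x^2 + 2028x + 16490

Set β = α + 26 = ∛(1086), so β^3 = 1086. Then (α + 26)^3 - 1086 = 0, i.e. α is a root of g(x) = (x + 26)^3 - 1086 = x^3 + 78x^2 + 2028x + 16490. Since g(x) = h(x + 26) where h(x) = x^3 - 1086, and h is irreducible over Q (because 1086 is not a perfect cube, so h has no rational root, and a monic cubic with no rational root is irreducible), g is also irreducible (irreducibility is preserved under the substitution x → x + 26). Hence m_α(x) = x^3 + 78x^2 + 2028x + 16490.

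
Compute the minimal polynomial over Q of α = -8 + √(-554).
m_α(x) = x^2 + 16x + 618

From α + 8 = √(-554), squaring gives (α + 8)^2 = -554, i.e. α^2 + 16α + 64 = -554, so α^2 + 16α + 618 = 0. The discriminant of x^2 + 16x + 618 is (16)^2 - 4·(618) = 256 - 2472 = -2216, and 4·(-554) is not a perfect square in Q since -554 is squarefree and ≠ 1. Hence x^2 + 16x + 618 is irreducible over Q and is the minimal polynomial of α.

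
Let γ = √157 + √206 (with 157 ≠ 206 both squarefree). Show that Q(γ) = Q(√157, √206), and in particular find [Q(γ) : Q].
[Q(γ) : Q] = 4 (equivalently, Q(γ) = Q(√157, √206))

Obviously Q(γ) ⊆ Q(√157, √206), and [Q(√157, √206):Q] = 4 (since 157, 206 are distinct squarefree integers > 1 with 32342 not a perfect square). To show equality we compute the minimal polynomial of γ. From γ = √157 + √206: γ^2 = 157 + 2√(32342) + 206 = 363 + 2√(32342), so γ^2 - 363 = 2√(32342); squaring, (γ^2 - 363)^2 = 4·32342, i.e. γ^4 - 726γ^2 + 131769 - 129368 = 0, i.e. γ^4 - 726γ^2 + 2401 = 0. So γ is a root of x^4 - 726x^2 + 2401. This polynomial is irreducible over Q: it has no rational root (each ±√157 ± √206 is irrational), and any factorization into two quadratics over Q would force √(32342) ∈ Q (pairing opposite roots) or √157, √206 ∈ Q (other pairings), all impossible. Hence [Q(γ):Q] = 4 = [Q(√157, √206):Q], so Q(γ) = Q(√157, √206).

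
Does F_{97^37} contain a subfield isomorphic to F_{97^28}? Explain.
No: F_{97^28} is not a subfield of F_{97^37}

F_{p^m} embeds in F_{p^n} iff m | n. Here 28 ∤ 37 (since 37 = 1·28 + 9 with remainder 9 ≠ 0), so F_{97^28} is not a subfield of F_{97^37}. Equivalently: if it were, the tower law would give 28 = [F_{97^28}:F_97] dividing [F_{97^37}:F_97] = 37, contradiction.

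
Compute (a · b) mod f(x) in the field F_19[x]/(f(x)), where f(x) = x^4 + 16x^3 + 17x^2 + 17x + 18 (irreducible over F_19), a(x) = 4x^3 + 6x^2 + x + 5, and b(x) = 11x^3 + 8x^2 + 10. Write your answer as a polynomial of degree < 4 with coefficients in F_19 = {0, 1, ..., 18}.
a · b ≡ 8x^3 + 17x^2 + 14x + 13 (mod f(x))

Multiply in F_19[x]: a(x)·b(x) = (4x^3 + 6x^2 + x + 5)·(11x^3 + 8x^2 + 10) = 6x^6 + 3x^5 + 2x^4 + 8x^3 + 5x^2 + 10x + 12. This has degree ≥ 4, so divide by f(x) over F_19: 6x^6 + 3x^5 + 2x^4 + 8x^3 + 5x^2 + 10x + 12 = (6x^2 + 2x + 1)·(x^4 + 16x^3 + 17x^2 + 17x + 18) + (8x^3 + 17x^2 + 14x + 13). Hence a·b ≡ 8x^3 + 17x^2 + 14x + 13 (mod f). (F_19[x]/(f) is a field with 19^4 = 130321 elements since f is irreducible of degree 4.)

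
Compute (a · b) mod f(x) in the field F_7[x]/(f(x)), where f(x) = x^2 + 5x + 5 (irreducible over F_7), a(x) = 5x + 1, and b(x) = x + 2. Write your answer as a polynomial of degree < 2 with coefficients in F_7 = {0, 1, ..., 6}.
a · b ≡ 5 (mod f(x))

Multiply in F_7[x]: a(x)·b(x) = (5x + 1)·(x + 2) = 5x^2 + 4x + 2. This has degree ≥ 2, so divide by f(x) over F_7: 5x^2 + 4x + 2 = (5)·(x^2 + 5x + 5) + (5). Hence a·b ≡ 5 (mod f). (F_7[x]/(f) is a field with 7^2 = 49 elements since f is irreducible of degree 2.)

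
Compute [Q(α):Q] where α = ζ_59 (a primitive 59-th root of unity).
[Q(α):Q] = 58

The minimal polynomial of ζ_59 over Q is the 59-th cyclotomic polynomial Φ_59(x), which is irreducible over Q and has degree φ(59) = 58. Hence [Q(α):Q] = φ(59) = 58.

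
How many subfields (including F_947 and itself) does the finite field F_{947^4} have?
F_{947^4} has 3 subfields

The subfields of F_{p^n} are exactly the fields F_{p^d} for d | n (each is the fixed field of the unique index-d subgroup of Gal(F_{p^n}/F_p) ≅ Z/nZ). The divisors of n = 4 are {1, 2, 4}, giving 3 subfields: F_{947^1}, F_{947^2}, F_{947^4}.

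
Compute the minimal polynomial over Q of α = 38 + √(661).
m_α(x) = x^2 - 76x + 783

From α - 38 = √(661), squaring gives (α - 38)^2 = 661, i.e. α^2 - 76α + 1444 = 661, so α^2 - 76α + 783 = 0. The discriminant of x^2 - 76x + 783 is (-76)^2 - 4·(783) = 5776 - 3132 = 2644, and 4·(661) is not a perfect square in Q since 661 is squarefree and ≠ 1. Hence x^2 - 76x + 783 is irreducible over Q and is the minimal polynomial of α.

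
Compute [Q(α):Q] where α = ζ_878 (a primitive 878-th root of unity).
[Q(α):Q] = 438

The minimal polynomial of ζ_878 over Q is the 878-th cyclotomic polynomial Φ_878(x), which is irreducible over Q and has degree φ(878) = 438. Hence [Q(α):Q] = φ(878) = 438.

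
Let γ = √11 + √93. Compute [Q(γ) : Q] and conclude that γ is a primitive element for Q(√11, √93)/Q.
[Q(γ) : Q] = 4 (equivalently, Q(γ) = Q(√11, √93))

Obviously Q(γ) ⊆ Q(√11, √93), and [Q(√11, √93):Q] = 4 (since 11, 93 are distinct squarefree integers > 1 with 1023 not a perfect square). To show equality we compute the minimal polynomial of γ. From γ = √11 + √93: γ^2 = 11 + 2√(1023) + 93 = 104 + 2√(1023), so γ^2 - 104 = 2√(1023); squaring, (γ^2 - 104)^2 = 4·1023, i.e. γ^4 - 208γ^2 + 10816 - 4092 = 0, i.e. γ^4 - 208γ^2 + 6724 = 0. So γ is a root of x^4 - 208x^2 + 6724. This polynomial is irreducible over Q: it has no rational root (each ±√11 ± √93 is irrational), and any factorization into two quadratics over Q would force √(1023) ∈ Q (pairing opposite roots) or √11, √93 ∈ Q (other pairings), all impossible. Hence [Q(γ):Q] = 4 = [Q(√11, √93):Q], so Q(γ) = Q(√11, √93).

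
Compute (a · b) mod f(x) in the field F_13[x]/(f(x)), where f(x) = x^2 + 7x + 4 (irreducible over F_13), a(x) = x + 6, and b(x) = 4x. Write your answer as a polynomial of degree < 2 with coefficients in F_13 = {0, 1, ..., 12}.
a · b ≡ 9x + 10 (mod f(x))

Multiply in F_13[x]: a(x)·b(x) = (x + 6)·(4x) = 4x^2 + 11x. This has degree ≥ 2, so divide by f(x) over F_13: 4x^2 + 11x = (4)·(x^2 + 7x + 4) + (9x + 10). Hence a·b ≡ 9x + 10 (mod f). (F_13[x]/(f) is a field with 13^2 = 169 elements since f is irreducible of degree 2.)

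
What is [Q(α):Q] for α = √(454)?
[Q(α):Q] = 2

[Q(α):Q] equals the degree of the minimal polynomial of α. Here α^2 = 454 and x^2 - 454 is irreducible (d = 454 is squarefree, ≠ 1, hence not a square), so deg(m_α) = 2. Thus [Q(α):Q] = 2.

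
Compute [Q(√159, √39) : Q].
[Q(√159, √39) : Q] = 4

[Q(√159):Q] = 2 (min poly x^2 - 159, irreducible since 159 is squarefree > 1). For the top step, suppose √39 ∈ Q(√159), say √39 = c + d√159 with c, d ∈ Q. Squaring: 39 = c^2 + 159d^2 + 2cd√159. Since √159 ∉ Q this forces 2cd = 0. If d = 0 then √39 = c ∈ Q, contradicting 39 squarefree > 1. If c = 0 then 39 = 159d^2, so 159·39 = (159d)^2 is a perfect square in Q — but 159·39 = 6201 is not a perfect square (since 159 and 39 are distinct squarefree integers). Contradiction. Hence √39 ∉ Q(√159), so x^2 - 39 stays irreducible over Q(√159) and [Q(√159, √39) : Q(√159)] = 2. By the tower law, [Q(√159, √39) : Q] = 2 · 2 = 4.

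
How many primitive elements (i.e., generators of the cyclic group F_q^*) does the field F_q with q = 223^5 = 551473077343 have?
There are φ(551473077342) = 157749120000 primitive elements

F_q^* is cyclic of order q - 1 = 551473077342. A cyclic group of order m has exactly φ(m) generators. Here m = 551473077342 = 2 · 3 · 11 · 37 · 41 · 181 · 30431, so the number of primitive elements is φ(551473077342) = 157749120000.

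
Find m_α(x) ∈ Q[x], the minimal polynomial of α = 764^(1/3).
m_α(x) = x^3 - 764

α satisfies α^3 = 764, so x^3 - 764 annihilates α. By the rational root test, a rational root p/q (in lowest terms) of x^3 - 764 would satisfy p^3 = 764 q^3, forcing q = 1 and p^3 = 764; but 764 is not a perfect cube, contradiction. A monic cubic over Q with no rational root is irreducible (any nontrivial factorization would include a linear factor). Hence x^3 - 764 is the minimal polynomial of α, and in particular [Q(α):Q] = 3.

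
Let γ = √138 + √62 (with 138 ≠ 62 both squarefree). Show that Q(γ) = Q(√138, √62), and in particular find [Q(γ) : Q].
[Q(γ) : Q] = 4 (equivalently, Q(γ) = Q(√138, √62))

Obviously Q(γ) ⊆ Q(√138, √62), and [Q(√138, √62):Q] = 4 (since 138, 62 are distinct squarefree integers > 1 with 8556 not a perfect square). To show equality we compute the minimal polynomial of γ. From γ = √138 + √62: γ^2 = 138 + 2√(8556) + 62 = 200 + 2√(8556), so γ^2 - 200 = 2√(8556); squaring, (γ^2 - 200)^2 = 4·8556, i.e. γ^4 - 400γ^2 + 40000 - 34224 = 0, i.e. γ^4 - 400γ^2 + 5776 = 0. So γ is a root of x^4 - 400x^2 + 5776. This polynomial is irreducible over Q: it has no rational root (each ±√138 ± √62 is irrational), and any factorization into two quadratics over Q would force √(8556) ∈ Q (pairing opposite roots) or √138, √62 ∈ Q (other pairings), all impossible. Hence [Q(γ):Q] = 4 = [Q(√138, √62):Q], so Q(γ) = Q(√138, √62).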